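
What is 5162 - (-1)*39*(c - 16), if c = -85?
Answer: 1223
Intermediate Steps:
5162 - (-1)*39*(c - 16) = 5162 - (-1)*39*(-85 - 16) = 5162 - (-1)*39*(-101) = 5162 - (-1)*(-3939) = 5162 - 1*3939 = 5162 - 3939 = 1223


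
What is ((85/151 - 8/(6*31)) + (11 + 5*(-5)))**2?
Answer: 35834868601/197205849 ≈ 181.71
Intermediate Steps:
((85/151 - 8/(6*31)) + (11 + 5*(-5)))**2 = ((85*(1/151) - 8/186) + (11 - 25))**2 = ((85/151 - 8*1/186) - 14)**2 = ((85/151 - 4/93) - 14)**2 = (7301/14043 - 14)**2 = (-189301/14043)**2 = 35834868601/197205849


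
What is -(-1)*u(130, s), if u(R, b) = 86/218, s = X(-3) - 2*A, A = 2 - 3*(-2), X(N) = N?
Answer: 43/109 ≈ 0.39450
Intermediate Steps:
A = 8 (A = 2 + 6 = 8)
s = -19 (s = -3 - 2*8 = -3 - 16 = -19)
u(R, b) = 43/109 (u(R, b) = 86*(1/218) = 43/109)
-(-1)*u(130, s) = -(-1)*43/109 = -1*(-43/109) = 43/109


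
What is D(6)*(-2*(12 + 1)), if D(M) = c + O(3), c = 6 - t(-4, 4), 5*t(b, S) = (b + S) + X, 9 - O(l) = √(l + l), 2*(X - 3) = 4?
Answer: -364 + 26*√6 ≈ -300.31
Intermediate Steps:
X = 5 (X = 3 + (½)*4 = 3 + 2 = 5)
O(l) = 9 - √2*√l (O(l) = 9 - √(l + l) = 9 - √(2*l) = 9 - √2*√l)
t(b, S) = 1 + S/5 + b/5 (t(b, S) = ((b + S) + 5)/5 = ((S + b) + 5)/5 = (5 + S + b)/5 = 1 + S/5 + b/5)
c = 5 (c = 6 - (1 + (⅕)*4 + (⅕)*(-4)) = 6 - (1 + ⅘ - ⅘) = 6 - 1*1 = 6 - 1 = 5)
D(M) = 14 - √6 (D(M) = 5 + (9 - √2*√3) = 5 + (9 - √6) = 14 - √6)
D(6)*(-2*(12 + 1)) = (14 - √6)*(-2*(12 + 1)) = (14 - √6)*(-2*13) = (14 - √6)*(-26) = -364 + 26*√6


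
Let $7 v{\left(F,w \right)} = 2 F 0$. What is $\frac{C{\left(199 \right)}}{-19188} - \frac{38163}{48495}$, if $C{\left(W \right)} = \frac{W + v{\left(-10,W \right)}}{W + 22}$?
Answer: $- \frac{53947227943}{68548458420} \approx -0.78699$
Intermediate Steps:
$v{\left(F,w \right)} = 0$ ($v{\left(F,w \right)} = \frac{2 F 0}{7} = \frac{1}{7} \cdot 0 = 0$)
$C{\left(W \right)} = \frac{W}{22 + W}$ ($C{\left(W \right)} = \frac{W + 0}{W + 22} = \frac{W}{22 + W}$)
$\frac{C{\left(199 \right)}}{-19188} - \frac{38163}{48495} = \frac{199 \frac{1}{22 + 199}}{-19188} - \frac{38163}{48495} = \frac{199}{221} \left(- \frac{1}{19188}\right) - \frac{12721}{16165} = - \frac{199}{4240548} - \frac{12721}{16165} = - \frac{53947227943}{68548458420}$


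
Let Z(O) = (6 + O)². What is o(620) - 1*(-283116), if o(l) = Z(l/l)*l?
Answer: 313496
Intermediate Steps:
o(l) = 49*l (o(l) = (6 + l/l)²*l = (6 + 1)²*l = 7²*l = 49*l)
o(620) - 1*(-283116) = 49*620 - 1*(-283116) = 30380 + 283116 = 313496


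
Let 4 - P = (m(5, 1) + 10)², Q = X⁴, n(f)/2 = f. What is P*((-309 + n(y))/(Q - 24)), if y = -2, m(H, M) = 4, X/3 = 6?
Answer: 2504/4373 ≈ 0.57260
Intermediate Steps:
X = 18 (X = 3*6 = 18)
n(f) = 2*f
Q = 104976 (Q = 18⁴ = 104976)
P = -192 (P = 4 - (4 + 10)² = 4 - 1*14² = 4 - 1*196 = 4 - 196 = -192)
P*((-309 + n(y))/(Q - 24)) = -192*(-309 + 2*(-2))/(104976 - 24) = -192*(-309 - 4)/104952 = -(-60096)/104952 = -192*(-313/104952) = 2504/4373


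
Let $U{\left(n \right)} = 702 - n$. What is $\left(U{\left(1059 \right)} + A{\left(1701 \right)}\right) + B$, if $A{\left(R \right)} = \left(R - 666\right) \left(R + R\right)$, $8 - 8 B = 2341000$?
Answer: $3228089$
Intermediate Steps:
$B = -292624$ ($B = 1 - 292625 = -292624$)
$A{\left(R \right)} = 2 R \left(-666 + R\right)$ ($A{\left(R \right)} = \left(-666 + R\right) 2 R = 2 R \left(-666 + R\right)$)
$\left(U{\left(1059 \right)} + A{\left(1701 \right)}\right) + B = \left(\left(702 - 1059\right) + 2 \cdot 1701 \left(-666 + 1701\right)\right) - 292624 = \left(\left(702 - 1059\right) + 2 \cdot 1701 \cdot 1035\right) - 292624 = \left(-357 + 3521070\right) - 292624 = 3520713 - 292624 = 3228089$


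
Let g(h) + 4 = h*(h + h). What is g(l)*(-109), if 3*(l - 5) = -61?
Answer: -457364/9 ≈ -50818.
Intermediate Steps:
l = -46/3 (l = 5 + (1/3)*(-61) = 5 - 61/3 = -46/3 ≈ -15.333)
g(h) = -4 + 2*h**2 (g(h) = -4 + h*(h + h) = -4 + h*(2*h) = -4 + 2*h**2)
g(l)*(-109) = (-4 + 2*(-46/3)**2)*(-109) = (-4 + 2*(2116/9))*(-109) = (-4 + 4232/9)*(-109) = (4196/9)*(-109) = -457364/9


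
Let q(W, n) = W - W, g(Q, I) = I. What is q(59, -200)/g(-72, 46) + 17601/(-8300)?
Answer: -17601/8300 ≈ -2.1206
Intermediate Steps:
q(W, n) = 0
q(59, -200)/g(-72, 46) + 17601/(-8300) = 0/46 + 17601/(-8300) = 0*(1/46) + 17601*(-1/8300) = 0 - 17601/8300 = -17601/8300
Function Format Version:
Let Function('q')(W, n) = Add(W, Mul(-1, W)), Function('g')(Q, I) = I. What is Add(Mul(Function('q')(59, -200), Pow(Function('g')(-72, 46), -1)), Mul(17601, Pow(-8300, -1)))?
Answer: Rational(-17601, 8300) ≈ -2.1206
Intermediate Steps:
Function('q')(W, n) = 0
Add(Mul(Function('q')(59, -200), Pow(Function('g')(-72, 46), -1)), Mul(17601, Pow(-8300, -1))) = Add(Mul(0, Pow(46, -1)), Mul(17601, Pow(-8300, -1))) = Add(Mul(0, Rational(1, 46)), Mul(17601, Rational(-1, 8300))) = Add(0, Rational(-17601, 8300)) = Rational(-17601, 8300)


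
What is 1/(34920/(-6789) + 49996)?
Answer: 2263/113129308 ≈ 2.0004e-5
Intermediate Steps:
1/(34920/(-6789) + 49996) = 1/(34920*(-1/6789) + 49996) = 1/(-11640/2263 + 49996) = 1/(113129308/2263) = 2263/113129308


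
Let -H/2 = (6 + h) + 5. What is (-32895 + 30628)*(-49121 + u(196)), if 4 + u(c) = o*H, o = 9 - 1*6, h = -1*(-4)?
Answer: 111570405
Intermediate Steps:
h = 4
o = 3 (o = 9 - 6 = 3)
H = -30 (H = -2*((6 + 4) + 5) = -2*(10 + 5) = -2*15 = -30)
u(c) = -94 (u(c) = -4 + 3*(-30) = -4 - 90 = -94)
(-32895 + 30628)*(-49121 + u(196)) = (-32895 + 30628)*(-49121 - 94) = -2267*(-49215) = 111570405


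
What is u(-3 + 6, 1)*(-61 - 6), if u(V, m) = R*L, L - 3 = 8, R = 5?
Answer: -3685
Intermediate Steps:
L = 11 (L = 3 + 8 = 11)
u(V, m) = 55 (u(V, m) = 5*11 = 55)
u(-3 + 6, 1)*(-61 - 6) = 55*(-61 - 6) = 55*(-67) = -3685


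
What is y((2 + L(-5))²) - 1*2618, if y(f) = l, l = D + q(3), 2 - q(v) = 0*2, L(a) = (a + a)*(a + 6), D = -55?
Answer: -2671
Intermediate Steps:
L(a) = 2*a*(6 + a) (L(a) = (2*a)*(6 + a) = 2*a*(6 + a))
q(v) = 2 (q(v) = 2 - 0*2 = 2 - 1*0 = 2 + 0 = 2)
l = -53 (l = -55 + 2 = -53)
y(f) = -53
y((2 + L(-5))²) - 1*2618 = -53 - 1*2618 = -53 - 2618 = -2671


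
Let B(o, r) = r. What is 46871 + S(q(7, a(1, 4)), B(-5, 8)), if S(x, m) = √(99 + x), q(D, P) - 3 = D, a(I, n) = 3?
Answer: 46871 + √109 ≈ 46881.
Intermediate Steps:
q(D, P) = 3 + D
46871 + S(q(7, a(1, 4)), B(-5, 8)) = 46871 + √(99 + (3 + 7)) = 46871 + √(99 + 10) = 46871 + √109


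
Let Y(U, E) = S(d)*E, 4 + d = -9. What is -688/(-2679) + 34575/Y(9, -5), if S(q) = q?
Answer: 18534229/34827 ≈ 532.18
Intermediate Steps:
d = -13 (d = -4 - 9 = -13)
Y(U, E) = -13*E
-688/(-2679) + 34575/Y(9, -5) = -688/(-2679) + 34575/((-13*(-5))) = -688*(-1/2679) + 34575/65 = 688/2679 + 34575*(1/65) = 688/2679 + 6915/13 = 18534229/34827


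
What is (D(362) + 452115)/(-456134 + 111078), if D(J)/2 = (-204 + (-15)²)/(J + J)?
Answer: -163665651/124910272 ≈ -1.3103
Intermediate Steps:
D(J) = 21/J (D(J) = 2*((-204 + (-15)²)/(J + J)) = 2*((-204 + 225)/((2*J))) = 2*(21*(1/(2*J))) = 2*(21/(2*J)) = 21/J)
(D(362) + 452115)/(-456134 + 111078) = (21/362 + 452115)/(-456134 + 111078) = (21*(1/362) + 452115)/(-345056) = (21/362 + 452115)*(-1/345056) = (163665651/362)*(-1/345056) = -163665651/124910272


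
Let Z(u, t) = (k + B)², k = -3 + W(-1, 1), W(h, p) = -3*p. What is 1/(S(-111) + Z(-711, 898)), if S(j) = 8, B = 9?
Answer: 1/17 ≈ 0.058824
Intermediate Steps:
k = -6 (k = -3 - 3*1 = -3 - 3 = -6)
Z(u, t) = 9 (Z(u, t) = (-6 + 9)² = 3² = 9)
1/(S(-111) + Z(-711, 898)) = 1/(8 + 9) = 1/17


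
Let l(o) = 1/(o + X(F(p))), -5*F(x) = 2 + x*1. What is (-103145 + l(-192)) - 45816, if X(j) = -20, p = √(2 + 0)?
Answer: -31579733/212 ≈ -1.4896e+5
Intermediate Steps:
p = √2 ≈ 1.4142
F(x) = -⅖ - x/5 (F(x) = -(2 + x*1)/5 = -(2 + x)/5 = -⅖ - x/5)
l(o) = 1/(-20 + o) (l(o) = 1/(o - 20) = 1/(-20 + o))
(-103145 + l(-192)) - 45816 = (-103145 + 1/(-20 - 192)) - 45816 = (-103145 + 1/(-212)) - 45816 = (-103145 - 1/212) - 45816 = -21866741/212 - 45816 = -31579733/212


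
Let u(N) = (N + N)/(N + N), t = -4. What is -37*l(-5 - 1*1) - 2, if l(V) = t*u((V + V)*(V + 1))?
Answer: 146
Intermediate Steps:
u(N) = 1 (u(N) = (2*N)/((2*N)) = (2*N)*(1/(2*N)) = 1)
l(V) = -4 (l(V) = -4*1 = -4)
-37*l(-5 - 1*1) - 2 = -37*(-4) - 2 = 148 - 2 = 146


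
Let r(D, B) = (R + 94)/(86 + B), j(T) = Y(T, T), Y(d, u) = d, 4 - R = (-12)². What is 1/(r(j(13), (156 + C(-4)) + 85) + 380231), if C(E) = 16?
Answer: 343/130419187 ≈ 2.6300e-6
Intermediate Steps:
R = -140 (R = 4 - 1*(-12)² = 4 - 1*144 = 4 - 144 = -140)
j(T) = T
r(D, B) = -46/(86 + B) (r(D, B) = (-140 + 94)/(86 + B) = -46/(86 + B))
1/(r(j(13), (156 + C(-4)) + 85) + 380231) = 1/(-46/(86 + ((156 + 16) + 85)) + 380231) = 1/(-46/(86 + (172 + 85)) + 380231) = 1/(-46/(86 + 257) + 380231) = 1/(-46/343 + 380231) = 1/(130419187/343) = 343/130419187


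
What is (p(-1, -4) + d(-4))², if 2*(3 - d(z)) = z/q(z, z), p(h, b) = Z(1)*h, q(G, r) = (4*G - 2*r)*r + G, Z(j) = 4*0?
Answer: 1849/196 ≈ 9.4337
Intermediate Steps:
Z(j) = 0
q(G, r) = G + r*(-2*r + 4*G) (q(G, r) = (-2*r + 4*G)*r + G = r*(-2*r + 4*G) + G = G + r*(-2*r + 4*G))
p(h, b) = 0 (p(h, b) = 0*h = 0)
d(z) = 3 - z/(2*(z + 2*z²)) (d(z) = 3 - z/(2*(z - 2*z² + 4*z*z)) = 3 - z/(2*(z - 2*z² + 4*z²)) = 3 - z/(2*(z + 2*z²)))
(p(-1, -4) + d(-4))² = (0 + (5 + 12*(-4))/(2*(1 + 2*(-4))))² = (0 + (5 - 48)/(2*(1 - 8)))² = (0 + (½)*(-43)/(-7))² = (0 + (½)*(-⅐)*(-43))² = (0 + 43/14)² = (43/14)² = 1849/196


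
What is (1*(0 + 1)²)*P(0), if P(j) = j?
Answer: 0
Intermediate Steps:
(1*(0 + 1)²)*P(0) = (1*(0 + 1)²)*0 = (1*1²)*0 = (1*1)*0 = 1*0 = 0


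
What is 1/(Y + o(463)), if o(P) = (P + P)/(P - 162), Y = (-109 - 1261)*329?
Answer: -301/135668804 ≈ -2.2186e-6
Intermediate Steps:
Y = -450730 (Y = -1370*329 = -450730)
o(P) = 2*P/(-162 + P) (o(P) = (2*P)/(-162 + P) = 2*P/(-162 + P))
1/(Y + o(463)) = 1/(-450730 + 2*463/(-162 + 463)) = 1/(-450730 + 2*463/301) = 1/(-450730 + 2*463*(1/301)) = 1/(-450730 + 926/301) = 1/(-135668804/301) = -301/135668804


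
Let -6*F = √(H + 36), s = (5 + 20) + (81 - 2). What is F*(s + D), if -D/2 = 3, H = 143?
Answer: -49*√179/3 ≈ -218.53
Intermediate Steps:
s = 104 (s = 25 + 79 = 104)
D = -6 (D = -2*3 = -6)
F = -√179/6 (F = -√(143 + 36)/6 = -√179/6 ≈ -2.2298)
F*(s + D) = (-√179/6)*(104 - 6) = -√179/6*98 = -49*√179/3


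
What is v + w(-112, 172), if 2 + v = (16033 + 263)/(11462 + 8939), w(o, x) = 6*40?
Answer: 4871734/20401 ≈ 238.80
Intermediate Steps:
w(o, x) = 240
v = -24506/20401 (v = -2 + (16033 + 263)/(11462 + 8939) = -2 + 16296/20401 = -24506/20401 ≈ -1.2012)
v + w(-112, 172) = -24506/20401 + 240 = 4871734/20401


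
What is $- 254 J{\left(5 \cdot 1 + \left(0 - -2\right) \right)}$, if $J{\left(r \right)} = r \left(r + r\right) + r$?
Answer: $-26670$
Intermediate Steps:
$J{\left(r \right)} = r + 2 r^{2}$ ($J{\left(r \right)} = r 2 r + r = 2 r^{2} + r = r + 2 r^{2}$)
$- 254 J{\left(5 \cdot 1 + \left(0 - -2\right) \right)} = - 254 \left(5 \cdot 1 + \left(0 - -2\right)\right) \left(1 + 2 \left(5 \cdot 1 + \left(0 - -2\right)\right)\right) = - 254 \left(5 + \left(0 + 2\right)\right) \left(1 + 2 \left(5 + \left(0 + 2\right)\right)\right) = - 254 \left(5 + 2\right) \left(1 + 2 \left(5 + 2\right)\right) = - 254 \cdot 7 \left(1 + 2 \cdot 7\right) = - 254 \cdot 7 \left(1 + 14\right) = - 254 \cdot 7 \cdot 15 = \left(-254\right) 105 = -26670$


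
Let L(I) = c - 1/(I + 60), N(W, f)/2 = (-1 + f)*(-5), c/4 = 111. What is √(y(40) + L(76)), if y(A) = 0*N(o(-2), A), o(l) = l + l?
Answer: √2053022/68 ≈ 21.071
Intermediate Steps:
c = 444 (c = 4*111 = 444)
o(l) = 2*l
N(W, f) = 10 - 10*f (N(W, f) = 2*((-1 + f)*(-5)) = 2*(5 - 5*f) = 10 - 10*f)
L(I) = 444 - 1/(60 + I) (L(I) = 444 - 1/(I + 60) = 444 - 1/(60 + I))
y(A) = 0 (y(A) = 0*(10 - 10*A) = 0)
√(y(40) + L(76)) = √(0 + (26639 + 444*76)/(60 + 76)) = √(0 + (26639 + 33744)/136) = √(0 + (1/136)*60383) = √(0 + 60383/136) = √(60383/136) = √2053022/68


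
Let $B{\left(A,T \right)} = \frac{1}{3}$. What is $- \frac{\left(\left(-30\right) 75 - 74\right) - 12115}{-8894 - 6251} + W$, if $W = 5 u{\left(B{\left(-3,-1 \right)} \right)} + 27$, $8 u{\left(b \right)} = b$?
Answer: $\frac{9543149}{363480} \approx 26.255$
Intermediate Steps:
$B{\left(A,T \right)} = \frac{1}{3}$
$u{\left(b \right)} = \frac{b}{8}$
$W = \frac{653}{24}$ ($W = 5 \cdot \frac{1}{8} \cdot \frac{1}{3} + 27 = 5 \cdot \frac{1}{24} + 27 = \frac{5}{24} + 27 = \frac{653}{24} \approx 27.208$)
$- \frac{\left(\left(-30\right) 75 - 74\right) - 12115}{-8894 - 6251} + W = - \frac{\left(\left(-30\right) 75 - 74\right) - 12115}{-8894 - 6251} + \frac{653}{24} = - \frac{\left(-2250 - 74\right) - 12115}{-15145} + \frac{653}{24} = - \frac{\left(-2324 - 12115\right) \left(-1\right)}{15145} + \frac{653}{24} = - \frac{\left(-14439\right) \left(-1\right)}{15145} + \frac{653}{24} = \left(-1\right) \frac{14439}{15145} + \frac{653}{24} = - \frac{14439}{15145} + \frac{653}{24} = \frac{9543149}{363480}$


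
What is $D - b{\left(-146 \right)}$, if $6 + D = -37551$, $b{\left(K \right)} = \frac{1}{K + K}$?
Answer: $- \frac{10966643}{292} \approx -37557.0$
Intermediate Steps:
$b{\left(K \right)} = \frac{1}{2 K}$
$D = -37557$ ($D = -6 - 37551 = -37557$)
$D - b{\left(-146 \right)} = -37557 - \frac{1}{2 \left(-146\right)} = -37557 - \frac{1}{2} \left(- \frac{1}{146}\right) = -37557 - - \frac{1}{292} = -37557 + \frac{1}{292} = - \frac{10966643}{292}$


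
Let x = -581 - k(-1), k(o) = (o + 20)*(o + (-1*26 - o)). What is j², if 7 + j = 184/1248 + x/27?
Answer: 22231225/219024 ≈ 101.50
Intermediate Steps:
k(o) = -520 - 26*o (k(o) = (20 + o)*(o + (-26 - o)) = (20 + o)*(-26) = -520 - 26*o)
x = -87 (x = -581 - (-520 - 26*(-1)) = -581 - (-520 + 26) = -581 - 1*(-494) = -581 + 494 = -87)
j = -4715/468 (j = -7 + (184/1248 - 87/27) = -7 + (184*(1/1248) - 87*1/27) = -7 + (23/156 - 29/9) = -7 - 1439/468 = -4715/468 ≈ -10.075)
j² = (-4715/468)² = 22231225/219024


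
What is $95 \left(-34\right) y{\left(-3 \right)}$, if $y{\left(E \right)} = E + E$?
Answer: $19380$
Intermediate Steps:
$y{\left(E \right)} = 2 E$
$95 \left(-34\right) y{\left(-3 \right)} = 95 \left(-34\right) 2 \left(-3\right) = \left(-3230\right) \left(-6\right) = 19380$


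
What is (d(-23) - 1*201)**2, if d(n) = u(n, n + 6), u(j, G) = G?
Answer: 47524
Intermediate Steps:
d(n) = 6 + n (d(n) = n + 6 = 6 + n)
(d(-23) - 1*201)**2 = ((6 - 23) - 1*201)**2 = (-17 - 201)**2 = (-218)**2 = 47524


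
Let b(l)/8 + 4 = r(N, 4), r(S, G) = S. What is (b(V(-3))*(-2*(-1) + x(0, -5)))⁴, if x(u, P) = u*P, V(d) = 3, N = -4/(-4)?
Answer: 5308416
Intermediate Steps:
N = 1 (N = -4*(-¼) = 1)
x(u, P) = P*u
b(l) = -24 (b(l) = -32 + 8*1 = -32 + 8 = -24)
(b(V(-3))*(-2*(-1) + x(0, -5)))⁴ = (-24*(-2*(-1) - 5*0))⁴ = (-24*(2 + 0))⁴ = (-24*2)⁴ = (-48)⁴ = 5308416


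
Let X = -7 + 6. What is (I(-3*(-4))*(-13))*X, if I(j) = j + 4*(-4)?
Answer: -52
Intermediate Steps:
X = -1
I(j) = -16 + j (I(j) = j - 16 = -16 + j)
(I(-3*(-4))*(-13))*X = ((-16 - 3*(-4))*(-13))*(-1) = ((-16 + 12)*(-13))*(-1) = -4*(-13)*(-1) = 52*(-1) = -52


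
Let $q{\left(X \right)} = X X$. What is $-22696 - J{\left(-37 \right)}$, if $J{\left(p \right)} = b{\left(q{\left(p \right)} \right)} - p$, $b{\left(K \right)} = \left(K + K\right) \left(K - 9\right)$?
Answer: $-3746413$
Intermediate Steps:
$q{\left(X \right)} = X^{2}$
$b{\left(K \right)} = 2 K \left(-9 + K\right)$
$J{\left(p \right)} = - p + 2 p^{2} \left(-9 + p^{2}\right)$ ($J{\left(p \right)} = 2 p^{2} \left(-9 + p^{2}\right) - p = - p + 2 p^{2} \left(-9 + p^{2}\right)$)
$-22696 - J{\left(-37 \right)} = -22696 - - 37 \left(-1 + 2 \left(-37\right) \left(-9 + \left(-37\right)^{2}\right)\right) = -22696 - - 37 \left(-1 + 2 \left(-37\right) \left(-9 + 1369\right)\right) = -22696 - - 37 \left(-1 + 2 \left(-37\right) 1360\right) = -22696 - - 37 \left(-1 - 100640\right) = -22696 - \left(-37\right) \left(-100641\right) = -22696 - 3723717 = -3746413$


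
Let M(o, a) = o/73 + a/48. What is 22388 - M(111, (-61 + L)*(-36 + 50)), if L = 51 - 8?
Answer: 6538385/292 ≈ 22392.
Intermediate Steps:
L = 43
M(o, a) = a/48 + o/73 (M(o, a) = o*(1/73) + a*(1/48) = o/73 + a/48 = a/48 + o/73)
22388 - M(111, (-61 + L)*(-36 + 50)) = 22388 - (((-61 + 43)*(-36 + 50))/48 + (1/73)*111) = 22388 - ((-18*14)/48 + 111/73) = 22388 - ((1/48)*(-252) + 111/73) = 22388 - (-21/4 + 111/73) = 22388 - 1*(-1089/292) = 22388 + 1089/292 = 6538385/292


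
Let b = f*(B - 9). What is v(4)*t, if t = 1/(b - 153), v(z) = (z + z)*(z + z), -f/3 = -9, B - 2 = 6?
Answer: -16/45 ≈ -0.35556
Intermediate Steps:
B = 8 (B = 2 + 6 = 8)
f = 27 (f = -3*(-9) = 27)
b = -27 (b = 27*(8 - 9) = 27*(-1) = -27)
v(z) = 4*z² (v(z) = (2*z)*(2*z) = 4*z²)
t = -1/180 (t = 1/(-27 - 153) = 1/(-180) = -1/180 ≈ -0.0055556)
v(4)*t = (4*4²)*(-1/180) = (4*16)*(-1/180) = 64*(-1/180) = -16/45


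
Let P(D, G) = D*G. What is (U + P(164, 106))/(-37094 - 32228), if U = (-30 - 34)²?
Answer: -10740/34661 ≈ -0.30986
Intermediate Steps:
U = 4096 (U = (-64)² = 4096)
(U + P(164, 106))/(-37094 - 32228) = (4096 + 164*106)/(-37094 - 32228) = (4096 + 17384)/(-69322) = 21480*(-1/69322) = -10740/34661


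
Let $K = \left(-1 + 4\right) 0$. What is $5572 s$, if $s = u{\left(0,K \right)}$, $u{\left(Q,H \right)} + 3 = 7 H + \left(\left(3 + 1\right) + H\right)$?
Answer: $5572$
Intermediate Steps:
$K = 0$ ($K = 3 \cdot 0 = 0$)
$u{\left(Q,H \right)} = 1 + 8 H$ ($u{\left(Q,H \right)} = -3 + \left(7 H + \left(\left(3 + 1\right) + H\right)\right) = -3 + \left(7 H + \left(4 + H\right)\right) = -3 + \left(4 + 8 H\right) = 1 + 8 H$)
$s = 1$ ($s = 1 + 8 \cdot 0 = 1 + 0 = 1$)
$5572 s = 5572 \cdot 1 = 5572$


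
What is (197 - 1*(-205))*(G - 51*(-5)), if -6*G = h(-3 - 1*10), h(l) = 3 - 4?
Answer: 102577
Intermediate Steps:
h(l) = -1
G = ⅙ (G = -⅙*(-1) = ⅙ ≈ 0.16667)
(197 - 1*(-205))*(G - 51*(-5)) = (197 - 1*(-205))*(⅙ - 51*(-5)) = (197 + 205)*(⅙ + 255) = 402*(1531/6) = 102577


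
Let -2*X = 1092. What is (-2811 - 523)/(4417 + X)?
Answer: -3334/3871 ≈ -0.86128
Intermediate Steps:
X = -546 (X = -½*1092 = -546)
(-2811 - 523)/(4417 + X) = (-2811 - 523)/(4417 - 546) = -3334/3871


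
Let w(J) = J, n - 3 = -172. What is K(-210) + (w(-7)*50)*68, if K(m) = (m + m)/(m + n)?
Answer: -9019780/379 ≈ -23799.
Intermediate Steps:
n = -169 (n = 3 - 172 = -169)
K(m) = 2*m/(-169 + m) (K(m) = (m + m)/(m - 169) = (2*m)/(-169 + m) = 2*m/(-169 + m))
K(-210) + (w(-7)*50)*68 = 2*(-210)/(-169 - 210) - 7*50*68 = 2*(-210)/(-379) - 350*68 = 2*(-210)*(-1/379) - 23800 = 420/379 - 23800 = -9019780/379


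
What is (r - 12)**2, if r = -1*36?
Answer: 2304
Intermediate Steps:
r = -36
(r - 12)**2 = (-36 - 12)**2 = (-48)**2 = 2304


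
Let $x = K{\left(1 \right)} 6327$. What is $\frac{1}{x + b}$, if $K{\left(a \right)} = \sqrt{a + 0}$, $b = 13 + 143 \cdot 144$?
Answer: $\frac{1}{26932} \approx 3.7131 \cdot 10^{-5}$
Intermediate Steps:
$b = 20605$ ($b = 13 + 20592 = 20605$)
$K{\left(a \right)} = \sqrt{a}$
$x = 6327$ ($x = \sqrt{1} \cdot 6327 = 1 \cdot 6327 = 6327$)
$\frac{1}{x + b} = \frac{1}{6327 + 20605} = \frac{1}{26932}$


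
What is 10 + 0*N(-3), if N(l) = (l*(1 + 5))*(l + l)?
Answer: 10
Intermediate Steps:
N(l) = 12*l**2 (N(l) = (l*6)*(2*l) = (6*l)*(2*l) = 12*l**2)
10 + 0*N(-3) = 10 + 0*(12*(-3)**2) = 10 + 0*(12*9) = 10 + 0*108 = 10 + 0 = 10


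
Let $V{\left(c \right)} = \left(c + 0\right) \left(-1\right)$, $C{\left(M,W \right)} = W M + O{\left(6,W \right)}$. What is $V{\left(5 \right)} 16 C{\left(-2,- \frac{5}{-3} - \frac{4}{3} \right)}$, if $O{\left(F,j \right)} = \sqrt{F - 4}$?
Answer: $\frac{160}{3} - 80 \sqrt{2} \approx -59.804$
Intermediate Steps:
$O{\left(F,j \right)} = \sqrt{-4 + F}$
$C{\left(M,W \right)} = \sqrt{2} + M W$ ($C{\left(M,W \right)} = W M + \sqrt{-4 + 6} = M W + \sqrt{2} = \sqrt{2} + M W$)
$V{\left(c \right)} = - c$ ($V{\left(c \right)} = c \left(-1\right) = - c$)
$V{\left(5 \right)} 16 C{\left(-2,- \frac{5}{-3} - \frac{4}{3} \right)} = \left(-1\right) 5 \cdot 16 \left(\sqrt{2} - 2 \left(- \frac{5}{-3} - \frac{4}{3}\right)\right) = \left(-5\right) 16 \left(\sqrt{2} - 2 \left(\left(-5\right) \left(- \frac{1}{3}\right) - \frac{4}{3}\right)\right) = - 80 \left(\sqrt{2} - 2 \left(\frac{5}{3} - \frac{4}{3}\right)\right) = - 80 \left(\sqrt{2} - \frac{2}{3}\right) = - 80 \left(- \frac{2}{3} + \sqrt{2}\right) = \frac{160}{3} - 80 \sqrt{2}$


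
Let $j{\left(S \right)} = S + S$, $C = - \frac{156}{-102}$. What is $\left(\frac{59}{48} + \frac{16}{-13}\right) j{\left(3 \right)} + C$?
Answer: $\frac{2687}{1768} \approx 1.5198$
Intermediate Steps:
$C = \frac{26}{17}$ ($C = \left(-156\right) \left(- \frac{1}{102}\right) = \frac{26}{17} \approx 1.5294$)
$j{\left(S \right)} = 2 S$
$\left(\frac{59}{48} + \frac{16}{-13}\right) j{\left(3 \right)} + C = \left(\frac{59}{48} + \frac{16}{-13}\right) 2 \cdot 3 + \frac{26}{17} = \left(59 \cdot \frac{1}{48} + 16 \left(- \frac{1}{13}\right)\right) 6 + \frac{26}{17} = \left(\frac{59}{48} - \frac{16}{13}\right) 6 + \frac{26}{17} = \left(- \frac{1}{624}\right) 6 + \frac{26}{17} = - \frac{1}{104} + \frac{26}{17} = \frac{2687}{1768}$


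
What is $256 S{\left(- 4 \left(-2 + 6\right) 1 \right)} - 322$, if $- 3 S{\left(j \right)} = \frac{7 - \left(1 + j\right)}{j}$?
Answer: $- \frac{614}{3} \approx -204.67$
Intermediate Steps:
$S{\left(j \right)} = - \frac{6 - j}{3 j}$ ($S{\left(j \right)} = - \frac{\left(7 - \left(1 + j\right)\right) \frac{1}{j}}{3} = - \frac{\left(6 - j\right) \frac{1}{j}}{3} = - \frac{\frac{1}{j} \left(6 - j\right)}{3} = - \frac{6 - j}{3 j}$)
$256 S{\left(- 4 \left(-2 + 6\right) 1 \right)} - 322 = 256 \frac{-6 - 4 \left(-2 + 6\right) 1}{3 \left(- 4 \left(-2 + 6\right) 1\right)} - 322 = 256 \frac{-6 - 4 \cdot 4 \cdot 1}{3 \left(- 4 \cdot 4 \cdot 1\right)} - 322 = 256 \frac{-6 - 16}{3 \left(\left(-4\right) 4\right)} - 322 = 256 \frac{-6 - 16}{3 \left(-16\right)} - 322 = 256 \cdot \frac{1}{3} \left(- \frac{1}{16}\right) \left(-22\right) - 322 = 256 \cdot \frac{11}{24} - 322 = \frac{352}{3} - 322 = - \frac{614}{3}$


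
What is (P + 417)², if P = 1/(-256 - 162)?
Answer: 30382233025/174724 ≈ 1.7389e+5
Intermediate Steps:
P = -1/418 (P = 1/(-418) = -1/418 ≈ -0.0023923)
(P + 417)² = (-1/418 + 417)² = (174305/418)² = 30382233025/174724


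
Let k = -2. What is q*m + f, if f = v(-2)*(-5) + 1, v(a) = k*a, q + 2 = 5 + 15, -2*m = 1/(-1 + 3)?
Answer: -47/2 ≈ -23.500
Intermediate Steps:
m = -¼ (m = -1/(2*(-1 + 3)) = -½/2 = -½*½ = -¼ ≈ -0.25000)
q = 18 (q = -2 + (5 + 15) = -2 + 20 = 18)
v(a) = -2*a
f = -19 (f = -2*(-2)*(-5) + 1 = 4*(-5) + 1 = -20 + 1 = -19)
q*m + f = 18*(-¼) - 19 = -9/2 - 19 = -47/2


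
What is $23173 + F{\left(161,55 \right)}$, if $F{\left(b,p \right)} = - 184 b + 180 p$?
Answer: $3449$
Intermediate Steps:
$23173 + F{\left(161,55 \right)} = 23173 + \left(\left(-184\right) 161 + 180 \cdot 55\right) = 23173 + \left(-29624 + 9900\right) = 23173 - 19724 = 3449$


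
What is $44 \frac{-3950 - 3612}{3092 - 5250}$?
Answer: $\frac{166364}{1079} \approx 154.18$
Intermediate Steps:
$44 \frac{-3950 - 3612}{3092 - 5250} = 44 \left(- \frac{7562}{-2158}\right) = 44 \left(\left(-7562\right) \left(- \frac{1}{2158}\right)\right) = 44 \cdot \frac{3781}{1079} = \frac{166364}{1079}$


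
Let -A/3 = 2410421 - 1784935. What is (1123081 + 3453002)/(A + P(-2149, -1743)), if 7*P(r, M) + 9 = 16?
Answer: -4576083/1876457 ≈ -2.4387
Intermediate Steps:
A = -1876458 (A = -3*(2410421 - 1784935) = -3*625486 = -1876458)
P(r, M) = 1 (P(r, M) = -9/7 + (⅐)*16 = -9/7 + 16/7 = 1)
(1123081 + 3453002)/(A + P(-2149, -1743)) = (1123081 + 3453002)/(-1876458 + 1) = 4576083/(-1876457) = 4576083*(-1/1876457) = -4576083/1876457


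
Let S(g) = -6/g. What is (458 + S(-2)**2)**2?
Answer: 218089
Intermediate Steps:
S(g) = -6/g
(458 + S(-2)**2)**2 = (458 + (-6/(-2))**2)**2 = (458 + (-6*(-1/2))**2)**2 = (458 + 3**2)**2 = (458 + 9)**2 = 467**2 = 218089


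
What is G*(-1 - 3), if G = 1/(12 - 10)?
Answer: -2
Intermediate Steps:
G = 1/2 ≈ 0.50000
G*(-1 - 3) = (-1 - 3)/2 = (1/2)*(-4) = -2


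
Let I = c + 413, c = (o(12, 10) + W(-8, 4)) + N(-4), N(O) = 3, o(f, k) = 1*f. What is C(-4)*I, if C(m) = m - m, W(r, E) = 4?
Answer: 0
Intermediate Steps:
o(f, k) = f
C(m) = 0
c = 19 (c = (12 + 4) + 3 = 16 + 3 = 19)
I = 432 (I = 19 + 413 = 432)
C(-4)*I = 0*432 = 0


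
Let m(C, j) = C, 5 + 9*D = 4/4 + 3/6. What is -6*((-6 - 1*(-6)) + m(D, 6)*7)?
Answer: 49/3 ≈ 16.333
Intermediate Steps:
D = -7/18 (D = -5/9 + (4/4 + 3/6)/9 = -5/9 + (4*(¼) + 3*(⅙))/9 = -5/9 + (1 + ½)/9 = -5/9 + (⅑)*(3/2) = -5/9 + ⅙ = -7/18 ≈ -0.38889)
-6*((-6 - 1*(-6)) + m(D, 6)*7) = -6*((-6 - 1*(-6)) - 7/18*7) = -6*((-6 + 6) - 49/18) = -6*(0 - 49/18) = -6*(-49/18) = 49/3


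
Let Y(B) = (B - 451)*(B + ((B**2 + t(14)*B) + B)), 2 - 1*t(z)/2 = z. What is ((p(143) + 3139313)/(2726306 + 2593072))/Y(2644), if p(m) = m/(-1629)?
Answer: 2556970367/65869552243545330744 ≈ 3.8819e-11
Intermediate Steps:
p(m) = -m/1629 (p(m) = m*(-1/1629) = -m/1629)
t(z) = 4 - 2*z
Y(B) = (-451 + B)*(B**2 - 22*B) (Y(B) = (B - 451)*(B + ((B**2 + (4 - 2*14)*B) + B)) = (-451 + B)*(B + ((B**2 + (4 - 28)*B) + B)) = (-451 + B)*(B + ((B**2 - 24*B) + B)) = (-451 + B)*(B + (B**2 - 23*B)) = (-451 + B)*(B**2 - 22*B))
((p(143) + 3139313)/(2726306 + 2593072))/Y(2644) = ((-1/1629*143 + 3139313)/(2726306 + 2593072))/((2644*(9922 + 2644**2 - 473*2644))) = ((-143/1629 + 3139313)/5319378)/((2644*(9922 + 6990736 - 1250612))) = ((5113940734/1629)*(1/5319378))/((2644*5750046)) = (2556970367/4332633381)/15203121624 = (2556970367/4332633381)*(1/15203121624) = 2556970367/65869552243545330744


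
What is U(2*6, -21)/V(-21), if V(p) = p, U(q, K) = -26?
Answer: 26/21 ≈ 1.2381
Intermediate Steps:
U(2*6, -21)/V(-21) = -26/(-21) = -26*(-1/21) = 26/21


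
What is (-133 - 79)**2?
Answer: 44944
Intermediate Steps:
(-133 - 79)**2 = (-212)**2 = 44944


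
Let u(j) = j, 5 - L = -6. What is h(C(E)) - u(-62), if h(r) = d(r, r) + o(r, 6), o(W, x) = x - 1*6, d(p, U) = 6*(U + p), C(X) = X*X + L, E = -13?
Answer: 2222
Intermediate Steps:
L = 11 (L = 5 - 1*(-6) = 5 + 6 = 11)
C(X) = 11 + X**2 (C(X) = X*X + 11 = X**2 + 11 = 11 + X**2)
d(p, U) = 6*U + 6*p
o(W, x) = -6 + x (o(W, x) = x - 6 = -6 + x)
h(r) = 12*r (h(r) = (6*r + 6*r) + (-6 + 6) = 12*r + 0 = 12*r)
h(C(E)) - u(-62) = 12*(11 + (-13)**2) - 1*(-62) = 12*(11 + 169) + 62 = 12*180 + 62 = 2160 + 62 = 2222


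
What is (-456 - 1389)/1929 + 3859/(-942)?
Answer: -3060667/605706 ≈ -5.0531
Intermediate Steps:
(-456 - 1389)/1929 + 3859/(-942) = -1845*1/1929 + 3859*(-1/942) = -615/643 - 3859/942 = -3060667/605706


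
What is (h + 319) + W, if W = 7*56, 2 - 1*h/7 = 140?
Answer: -255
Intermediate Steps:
h = -966 (h = 14 - 7*140 = 14 - 980 = -966)
W = 392
(h + 319) + W = (-966 + 319) + 392 = -647 + 392 = -255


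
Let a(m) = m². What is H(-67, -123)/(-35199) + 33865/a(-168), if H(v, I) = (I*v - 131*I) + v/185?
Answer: 10373506247/20421051840 ≈ 0.50798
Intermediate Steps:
H(v, I) = -131*I + v/185 + I*v (H(v, I) = (-131*I + I*v) + v*(1/185) = (-131*I + I*v) + v/185 = -131*I + v/185 + I*v)
H(-67, -123)/(-35199) + 33865/a(-168) = (-131*(-123) + (1/185)*(-67) - 123*(-67))/(-35199) + 33865/((-168)²) = (16113 - 67/185 + 8241)*(-1/35199) + 33865/28224 = (4505423/185)*(-1/35199) + 33865*(1/28224) = -4505423/6511815 + 33865/28224 = 10373506247/20421051840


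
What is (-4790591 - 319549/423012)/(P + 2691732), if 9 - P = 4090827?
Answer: 2026477799641/591830167032 ≈ 3.4241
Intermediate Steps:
P = -4090818 (P = 9 - 1*4090827 = 9 - 4090827 = -4090818)
(-4790591 - 319549/423012)/(P + 2691732) = (-4790591 - 319549/423012)/(-4090818 + 2691732) = (-4790591 - 319549*1/423012)/(-1399086) = (-4790591 - 319549/423012)*(-1/1399086) = -2026477799641/423012*(-1/1399086) = 2026477799641/591830167032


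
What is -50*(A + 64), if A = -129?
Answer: 3250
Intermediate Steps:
-50*(A + 64) = -50*(-129 + 64) = -50*(-65) = 3250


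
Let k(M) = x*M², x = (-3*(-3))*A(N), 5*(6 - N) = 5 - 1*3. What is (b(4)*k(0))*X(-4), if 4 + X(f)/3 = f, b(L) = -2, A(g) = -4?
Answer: 0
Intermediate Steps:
N = 28/5 (N = 6 - (5 - 1*3)/5 = 6 - (5 - 3)/5 = 6 - ⅕*2 = 6 - ⅖ = 28/5 ≈ 5.6000)
X(f) = -12 + 3*f
x = -36 (x = -3*(-3)*(-4) = 9*(-4) = -36)
k(M) = -36*M²
(b(4)*k(0))*X(-4) = (-(-72)*0²)*(-12 + 3*(-4)) = (-(-72)*0)*(-12 - 12) = -2*0*(-24) = 0*(-24) = 0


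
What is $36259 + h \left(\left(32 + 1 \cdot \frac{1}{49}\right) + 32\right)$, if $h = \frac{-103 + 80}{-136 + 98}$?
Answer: $\frac{67586409}{1862} \approx 36298.0$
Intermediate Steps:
$h = \frac{23}{38}$ ($h = - \frac{23}{-38} = \left(-23\right) \left(- \frac{1}{38}\right) = \frac{23}{38} \approx 0.60526$)
$36259 + h \left(\left(32 + 1 \cdot \frac{1}{49}\right) + 32\right) = 36259 + \frac{23 \left(\left(32 + 1 \cdot \frac{1}{49}\right) + 32\right)}{38} = 36259 + \frac{23 \left(\left(32 + \frac{1}{49}\right) + 32\right)}{38} = 36259 + \frac{23 \left(\frac{1569}{49} + 32\right)}{38} = 36259 + \frac{23}{38} \cdot \frac{3137}{49} = 36259 + \frac{72151}{1862} = \frac{67586409}{1862}$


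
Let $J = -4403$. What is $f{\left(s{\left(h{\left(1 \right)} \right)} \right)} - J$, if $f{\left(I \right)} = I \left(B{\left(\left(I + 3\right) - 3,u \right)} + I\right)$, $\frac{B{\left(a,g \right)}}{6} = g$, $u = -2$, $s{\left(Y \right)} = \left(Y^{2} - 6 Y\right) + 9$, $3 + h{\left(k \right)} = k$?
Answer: $4728$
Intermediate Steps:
$h{\left(k \right)} = -3 + k$
$s{\left(Y \right)} = 9 + Y^{2} - 6 Y$
$B{\left(a,g \right)} = 6 g$
$f{\left(I \right)} = I \left(-12 + I\right)$ ($f{\left(I \right)} = I \left(6 \left(-2\right) + I\right) = I \left(-12 + I\right)$)
$f{\left(s{\left(h{\left(1 \right)} \right)} \right)} - J = \left(9 + \left(-3 + 1\right)^{2} - 6 \left(-3 + 1\right)\right) \left(-12 + \left(9 + \left(-3 + 1\right)^{2} - 6 \left(-3 + 1\right)\right)\right) - -4403 = \left(9 + \left(-2\right)^{2} - -12\right) \left(-12 + \left(9 + \left(-2\right)^{2} - -12\right)\right) + 4403 = \left(9 + 4 + 12\right) \left(-12 + \left(9 + 4 + 12\right)\right) + 4403 = 25 \left(-12 + 25\right) + 4403 = 25 \cdot 13 + 4403 = 325 + 4403 = 4728$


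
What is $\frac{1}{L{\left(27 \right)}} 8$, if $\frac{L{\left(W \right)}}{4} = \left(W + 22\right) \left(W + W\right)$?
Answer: $\frac{1}{1323} \approx 0.00075586$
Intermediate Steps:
$L{\left(W \right)} = 8 W \left(22 + W\right)$ ($L{\left(W \right)} = 4 \left(W + 22\right) \left(W + W\right) = 4 \left(22 + W\right) 2 W = 4 \cdot 2 W \left(22 + W\right) = 8 W \left(22 + W\right)$)
$\frac{1}{L{\left(27 \right)}} 8 = \frac{1}{8 \cdot 27 \left(22 + 27\right)} 8 = \frac{1}{8 \cdot 27 \cdot 49} \cdot 8 = \frac{1}{10584} \cdot 8 = \frac{1}{1323}$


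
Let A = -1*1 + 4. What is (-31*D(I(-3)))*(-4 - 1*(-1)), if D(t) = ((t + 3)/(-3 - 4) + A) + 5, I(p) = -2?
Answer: 5115/7 ≈ 730.71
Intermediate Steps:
A = 3 (A = -1 + 4 = 3)
D(t) = 53/7 - t/7 (D(t) = ((t + 3)/(-3 - 4) + 3) + 5 = ((3 + t)/(-7) + 3) + 5 = ((3 + t)*(-⅐) + 3) + 5 = ((-3/7 - t/7) + 3) + 5 = (18/7 - t/7) + 5 = 53/7 - t/7)
(-31*D(I(-3)))*(-4 - 1*(-1)) = (-31*(53/7 - ⅐*(-2)))*(-4 - 1*(-1)) = (-31*(53/7 + 2/7))*(-4 + 1) = -31*55/7*(-3) = -1705/7*(-3) = 5115/7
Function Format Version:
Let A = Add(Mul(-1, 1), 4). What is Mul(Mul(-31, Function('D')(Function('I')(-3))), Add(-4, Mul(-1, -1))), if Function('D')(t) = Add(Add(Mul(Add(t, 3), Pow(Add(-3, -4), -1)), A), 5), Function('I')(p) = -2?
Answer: Rational(5115, 7) ≈ 730.71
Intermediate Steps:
A = 3 (A = Add(-1, 4) = 3)
Function('D')(t) = Add(Rational(53, 7), Mul(Rational(-1, 7), t)) (Function('D')(t) = Add(Add(Mul(Add(t, 3), Pow(Add(-3, -4), -1)), 3), 5) = Add(Add(Mul(Add(3, t), Pow(-7, -1)), 3), 5) = Add(Add(Mul(Add(3, t), Rational(-1, 7)), 3), 5) = Add(Add(Add(Rational(-3, 7), Mul(Rational(-1, 7), t)), 3), 5) = Add(Add(Rational(18, 7), Mul(Rational(-1, 7), t)), 5) = Add(Rational(53, 7), Mul(Rational(-1, 7), t)))
Mul(Mul(-31, Function('D')(Function('I')(-3))), Add(-4, Mul(-1, -1))) = Mul(Mul(-31, Add(Rational(53, 7), Mul(Rational(-1, 7), -2))), Add(-4, Mul(-1, -1))) = Mul(Mul(-31, Add(Rational(53, 7), Rational(2, 7))), Add(-4, 1)) = Mul(Mul(-31, Rational(55, 7)), -3) = Mul(Rational(-1705, 7), -3) = Rational(5115, 7)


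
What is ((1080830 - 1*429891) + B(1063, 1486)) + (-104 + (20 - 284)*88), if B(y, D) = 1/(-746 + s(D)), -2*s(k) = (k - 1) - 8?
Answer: 1863353305/2969 ≈ 6.2760e+5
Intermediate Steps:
s(k) = 9/2 - k/2 (s(k) = -((k - 1) - 8)/2 = -((-1 + k) - 8)/2 = -(-9 + k)/2 = 9/2 - k/2)
B(y, D) = 1/(-1483/2 - D/2) (B(y, D) = 1/(-746 + (9/2 - D/2)) = 1/(-1483/2 - D/2))
((1080830 - 1*429891) + B(1063, 1486)) + (-104 + (20 - 284)*88) = ((1080830 - 1*429891) - 2/(1483 + 1486)) + (-104 + (20 - 284)*88) = ((1080830 - 429891) - 2/2969) + (-104 - 264*88) = (650939 - 2*1/2969) + (-104 - 23232) = (650939 - 2/2969) - 23336 = 1932637889/2969 - 23336 = 1863353305/2969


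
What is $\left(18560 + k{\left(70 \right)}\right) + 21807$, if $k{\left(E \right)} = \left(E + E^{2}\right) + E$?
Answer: $45407$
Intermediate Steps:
$k{\left(E \right)} = E^{2} + 2 E$
$\left(18560 + k{\left(70 \right)}\right) + 21807 = \left(18560 + 70 \left(2 + 70\right)\right) + 21807 = \left(18560 + 70 \cdot 72\right) + 21807 = \left(18560 + 5040\right) + 21807 = 23600 + 21807 = 45407$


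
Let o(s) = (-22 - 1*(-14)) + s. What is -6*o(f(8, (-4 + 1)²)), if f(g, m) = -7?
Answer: 90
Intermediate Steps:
o(s) = -8 + s (o(s) = (-22 + 14) + s = -8 + s)
-6*o(f(8, (-4 + 1)²)) = -6*(-8 - 7) = -6*(-15) = 90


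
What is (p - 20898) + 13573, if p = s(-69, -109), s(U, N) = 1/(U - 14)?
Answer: -607976/83 ≈ -7325.0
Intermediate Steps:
s(U, N) = 1/(-14 + U)
p = -1/83 (p = 1/(-14 - 69) = 1/(-83) = -1/83 ≈ -0.012048)
(p - 20898) + 13573 = (-1/83 - 20898) + 13573 = -1734535/83 + 13573 = -607976/83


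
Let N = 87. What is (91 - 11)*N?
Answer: 6960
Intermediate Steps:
(91 - 11)*N = (91 - 11)*87 = 80*87 = 6960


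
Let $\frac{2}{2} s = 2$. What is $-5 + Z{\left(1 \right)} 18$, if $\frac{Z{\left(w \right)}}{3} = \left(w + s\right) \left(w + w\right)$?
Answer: $319$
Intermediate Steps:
$s = 2$
$Z{\left(w \right)} = 6 w \left(2 + w\right)$ ($Z{\left(w \right)} = 3 \left(w + 2\right) \left(w + w\right) = 3 \left(2 + w\right) 2 w = 3 \cdot 2 w \left(2 + w\right) = 6 w \left(2 + w\right)$)
$-5 + Z{\left(1 \right)} 18 = -5 + 6 \cdot 1 \left(2 + 1\right) 18 = -5 + 6 \cdot 1 \cdot 3 \cdot 18 = -5 + 18 \cdot 18 = -5 + 324 = 319$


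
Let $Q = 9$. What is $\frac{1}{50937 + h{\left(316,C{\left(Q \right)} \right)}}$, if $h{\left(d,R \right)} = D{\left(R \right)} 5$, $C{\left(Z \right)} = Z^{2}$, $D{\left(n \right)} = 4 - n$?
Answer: $\frac{1}{50552} \approx 1.9782 \cdot 10^{-5}$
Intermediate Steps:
$h{\left(d,R \right)} = 20 - 5 R$ ($h{\left(d,R \right)} = \left(4 - R\right) 5 = 20 - 5 R$)
$\frac{1}{50937 + h{\left(316,C{\left(Q \right)} \right)}} = \frac{1}{50937 + \left(20 - 5 \cdot 9^{2}\right)} = \frac{1}{50937 + \left(20 - 405\right)} = \frac{1}{50937 - 385} = \frac{1}{50552}$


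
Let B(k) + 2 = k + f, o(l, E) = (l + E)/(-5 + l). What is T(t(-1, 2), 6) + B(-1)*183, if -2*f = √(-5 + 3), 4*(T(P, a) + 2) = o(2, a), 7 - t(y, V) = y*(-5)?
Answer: -1655/3 - 183*I*√2/2 ≈ -551.67 - 129.4*I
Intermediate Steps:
o(l, E) = (E + l)/(-5 + l)
t(y, V) = 7 + 5*y (t(y, V) = 7 - y*(-5) = 7 - (-5)*y = 7 + 5*y)
T(P, a) = -13/6 - a/12 (T(P, a) = -2 + ((a + 2)/(-5 + 2))/4 = -2 + ((2 + a)/(-3))/4 = -2 + (-(2 + a)/3)/4 = -2 + (-⅔ - a/3)/4 = -2 + (-⅙ - a/12) = -13/6 - a/12)
f = -I*√2/2 (f = -√(-5 + 3)/2 = -I*√2/2 ≈ -0.70711*I)
B(k) = -2 + k - I*√2/2 (B(k) = -2 + (k - I*√2/2) = -2 + k - I*√2/2)
T(t(-1, 2), 6) + B(-1)*183 = (-13/6 - 1/12*6) + (-2 - 1 - I*√2/2)*183 = (-13/6 - ½) + (-3 - I*√2/2)*183 = -8/3 + (-549 - 183*I*√2/2) = -1655/3 - 183*I*√2/2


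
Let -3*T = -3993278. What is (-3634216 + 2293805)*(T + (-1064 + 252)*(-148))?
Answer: -5835889454266/3 ≈ -1.9453e+12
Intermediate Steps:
T = 3993278/3 (T = -⅓*(-3993278) = 3993278/3 ≈ 1.3311e+6)
(-3634216 + 2293805)*(T + (-1064 + 252)*(-148)) = (-3634216 + 2293805)*(3993278/3 + (-1064 + 252)*(-148)) = -1340411*(3993278/3 - 812*(-148)) = -1340411*(3993278/3 + 120176) = -1340411*4353806/3 = -5835889454266/3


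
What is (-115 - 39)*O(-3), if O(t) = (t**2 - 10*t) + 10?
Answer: -7546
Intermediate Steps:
O(t) = 10 + t**2 - 10*t
(-115 - 39)*O(-3) = (-115 - 39)*(10 + (-3)**2 - 10*(-3)) = -154*(10 + 9 + 30) = -154*49 = -7546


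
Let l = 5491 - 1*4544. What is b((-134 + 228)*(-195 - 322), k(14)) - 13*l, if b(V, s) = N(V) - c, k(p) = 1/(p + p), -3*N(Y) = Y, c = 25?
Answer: 11590/3 ≈ 3863.3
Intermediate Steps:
N(Y) = -Y/3
l = 947 (l = 5491 - 4544 = 947)
k(p) = 1/(2*p)
b(V, s) = -25 - V/3 (b(V, s) = -V/3 - 1*25 = -V/3 - 25 = -25 - V/3)
b((-134 + 228)*(-195 - 322), k(14)) - 13*l = (-25 - (-134 + 228)*(-195 - 322)/3) - 13*947 = (-25 - 94*(-517)/3) - 12311 = (-25 - ⅓*(-48598)) - 12311 = (-25 + 48598/3) - 12311 = 48523/3 - 12311 = 11590/3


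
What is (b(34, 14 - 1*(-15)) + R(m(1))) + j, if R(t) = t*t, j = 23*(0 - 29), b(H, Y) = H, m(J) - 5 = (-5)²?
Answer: 267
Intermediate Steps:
m(J) = 30 (m(J) = 5 + (-5)² = 5 + 25 = 30)
j = -667 (j = 23*(-29) = -667)
R(t) = t²
(b(34, 14 - 1*(-15)) + R(m(1))) + j = (34 + 30²) - 667 = (34 + 900) - 667 = 934 - 667 = 267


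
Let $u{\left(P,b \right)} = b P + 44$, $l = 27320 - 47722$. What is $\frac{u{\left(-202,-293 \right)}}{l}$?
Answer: $- \frac{29615}{10201} \approx -2.9031$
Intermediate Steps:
$l = -20402$
$u{\left(P,b \right)} = 44 + P b$ ($u{\left(P,b \right)} = P b + 44 = 44 + P b$)
$\frac{u{\left(-202,-293 \right)}}{l} = \frac{44 - -59186}{-20402} = \left(44 + 59186\right) \left(- \frac{1}{20402}\right) = 59230 \left(- \frac{1}{20402}\right) = - \frac{29615}{10201}$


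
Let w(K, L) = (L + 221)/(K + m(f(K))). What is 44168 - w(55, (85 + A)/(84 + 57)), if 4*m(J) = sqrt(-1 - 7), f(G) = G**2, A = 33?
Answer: 37680299398/853191 + 31279*I*sqrt(2)/853191 ≈ 44164.0 + 0.051847*I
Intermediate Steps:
m(J) = I*sqrt(2)/2 (m(J) = sqrt(-1 - 7)/4 = sqrt(-8)/4 = (2*I*sqrt(2))/4 = I*sqrt(2)/2)
w(K, L) = (221 + L)/(K + I*sqrt(2)/2) (w(K, L) = (L + 221)/(K + I*sqrt(2)/2) = (221 + L)/(K + I*sqrt(2)/2))
44168 - w(55, (85 + A)/(84 + 57)) = 44168 - 2*(221 + (85 + 33)/(84 + 57))/(2*55 + I*sqrt(2)) = 44168 - 2*(221 + 118/141)/(110 + I*sqrt(2)) = 44168 - 2*31279/((110 + I*sqrt(2))*141) = 44168 - 62558/(141*(110 + I*sqrt(2)))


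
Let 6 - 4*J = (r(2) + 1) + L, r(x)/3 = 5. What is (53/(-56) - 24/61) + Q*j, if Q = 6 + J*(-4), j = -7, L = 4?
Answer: -482817/3416 ≈ -141.34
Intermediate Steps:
r(x) = 15 (r(x) = 3*5 = 15)
J = -7/2 (J = 3/2 - ((15 + 1) + 4)/4 = 3/2 - (16 + 4)/4 = 3/2 - 1/4*20 = 3/2 - 5 = -7/2 ≈ -3.5000)
Q = 20 (Q = 6 - 7/2*(-4) = 6 + 14 = 20)
(53/(-56) - 24/61) + Q*j = (53/(-56) - 24/61) + 20*(-7) = (53*(-1/56) - 24*1/61) - 140 = (-53/56 - 24/61) - 140 = -4577/3416 - 140 = -482817/3416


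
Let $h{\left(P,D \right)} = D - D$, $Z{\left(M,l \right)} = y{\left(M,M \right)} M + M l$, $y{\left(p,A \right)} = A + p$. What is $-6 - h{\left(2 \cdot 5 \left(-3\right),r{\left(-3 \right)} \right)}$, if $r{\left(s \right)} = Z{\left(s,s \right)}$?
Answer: $-6$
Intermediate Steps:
$Z{\left(M,l \right)} = 2 M^{2} + M l$ ($Z{\left(M,l \right)} = \left(M + M\right) M + M l = 2 M M + M l = 2 M^{2} + M l$)
$r{\left(s \right)} = 3 s^{2}$ ($r{\left(s \right)} = s \left(s + 2 s\right) = s 3 s = 3 s^{2}$)
$h{\left(P,D \right)} = 0$
$-6 - h{\left(2 \cdot 5 \left(-3\right),r{\left(-3 \right)} \right)} = -6 - 0 = -6 + 0 = -6$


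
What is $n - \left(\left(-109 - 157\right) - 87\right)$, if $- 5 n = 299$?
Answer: $\frac{1466}{5} \approx 293.2$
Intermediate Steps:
$n = - \frac{299}{5}$ ($n = \left(- \frac{1}{5}\right) 299 = - \frac{299}{5} \approx -59.8$)
$n - \left(\left(-109 - 157\right) - 87\right) = - \frac{299}{5} - \left(\left(-109 - 157\right) - 87\right) = - \frac{299}{5} - \left(-266 - 87\right) = - \frac{299}{5} - -353 = - \frac{299}{5} + 353 = \frac{1466}{5}$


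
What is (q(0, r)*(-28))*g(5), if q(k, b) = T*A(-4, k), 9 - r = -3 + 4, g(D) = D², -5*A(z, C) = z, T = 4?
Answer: -2240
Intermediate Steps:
A(z, C) = -z/5
r = 8 (r = 9 - (-3 + 4) = 9 - 1*1 = 9 - 1 = 8)
q(k, b) = 16/5 (q(k, b) = 4*(-⅕*(-4)) = 4*(⅘) = 16/5)
(q(0, r)*(-28))*g(5) = ((16/5)*(-28))*5² = -448/5*25 = -2240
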